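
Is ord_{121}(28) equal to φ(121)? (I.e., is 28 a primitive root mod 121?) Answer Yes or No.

Yes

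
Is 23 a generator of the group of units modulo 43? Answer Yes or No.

φ(43) = 43 − 1 = 42 = 2 · 3 · 7.
Test 23^(42/q) mod 43 for each prime factor q of 42:
23^21 ≡ 1 (mod 43)  [q = 2: ≡ 1 ✗]
23^14 ≡ 36 (mod 43)  [q = 3: ≢ 1 ✓]
23^6 ≡ 4 (mod 43)  [q = 7: ≢ 1 ✓]
23^21 ≡ 1 shows ord(23) | 21, strictly less than φ(43); not a primitive root.

No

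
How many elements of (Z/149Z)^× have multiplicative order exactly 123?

φ(149) = 149 − 1 = 148 = 2^2 · 37.
In a cyclic group of order 148, there are φ(d) elements of order d for each divisor d of 148, and zero for non-divisors.
Since 123 ∤ 148, the count is 0.

0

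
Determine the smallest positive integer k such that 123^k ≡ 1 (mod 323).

By Lagrange's theorem, ord_323(123) divides φ(323) = φ(17·19) = (17−1)·(19−1) = 16·18 = 288 = 2^5 · 3^2.
Divisors of 288: 1, 2, 3, 4, 6, 8, 9, 12, 16, 18, 24, 32, 36, 48, 72, 96, 144, 288.
Test each divisor d:
123^1 ≡ 123 (mod 323)
123^2 ≡ 271 (mod 323)
123^3 ≡ 64 (mod 323)
123^4 ≡ 120 (mod 323)
123^6 ≡ 220 (mod 323)
123^8 ≡ 188 (mod 323)
123^9 ≡ 191 (mod 323)
123^12 ≡ 273 (mod 323)
123^16 ≡ 137 (mod 323)
123^18 ≡ 305 (mod 323)
123^24 ≡ 239 (mod 323)
123^32 ≡ 35 (mod 323)
123^36 ≡ 1 (mod 323) ✓
Hence ord(123) = 36.

36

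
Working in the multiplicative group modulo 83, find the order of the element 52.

By Lagrange's theorem, ord_83(52) divides φ(83) = 83 − 1 = 82 = 2 · 41.
Divisors of 82: 1, 2, 41, 82.
Check 52^d mod 83 for each divisor in increasing order:
52^1 ≡ 52 (mod 83)
52^2 ≡ 48 (mod 83)
52^41 ≡ 82 (mod 83)
52^82 ≡ 1 (mod 83) ✓
So ord_83(52) = 82.

82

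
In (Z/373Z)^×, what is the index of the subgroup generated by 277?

Since 277 ∈ (Z/373Z)^×, its order divides φ(373) = 373 − 1 = 372 = 2^2 · 3 · 31.
Divisors of 372: 1, 2, 3, 4, 6, 12, 31, 62, 93, 124, 186, 372.
Evaluate successive powers at the divisors of 372:
277^1 ≡ 277
277^2 ≡ 264
277^3 ≡ 20
277^4 ≡ 318
277^6 ≡ 27
277^12 ≡ 356
277^31 ≡ 269
277^62 ≡ 372
277^93 ≡ 104
277^124 ≡ 1
Thus |⟨277⟩| = ord(277) = 124.
[(Z/373Z)^× : ⟨277⟩] = 372/124 = 3.

3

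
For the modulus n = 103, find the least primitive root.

φ(103) = 103 − 1 = 102 = 2 · 3 · 17.
Test candidates g = 2, 3, … against the prime factors q ∈ {2, 3, 17} of φ(103): g is a generator iff g^(102/q) ≢ 1 for every such q.
g = 2: 2^51 ≡ 1 — hits 1, so not a primitive root.
g = 3: 3^51 ≡ 102; 3^34 ≡ 1 — hits 1, so not a primitive root.
g = 4: 4^51 ≡ 1 — hits 1, so not a primitive root.
g = 5: 5^51 ≡ 102; 5^34 ≡ 56; 5^6 ≡ 72 — none is 1, so 5 is a primitive root.
So 5 is the smallest generator of (Z/103Z)^×.

5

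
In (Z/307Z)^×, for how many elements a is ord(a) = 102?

φ(307) = 307 − 1 = 306 = 2 · 3^2 · 17.
In a cyclic group of order 306, there are φ(d) elements of order d for each divisor d of 306, and zero for non-divisors.
102 = 2 · 3 · 17 divides 306, and φ(102) = 32.

32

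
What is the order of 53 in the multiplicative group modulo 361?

342

ord(53) | φ(361) = φ(19^2) = 19·(19−1) = 342 = 2 · 3^2 · 19.
Divisors of 342: 1, 2, 3, 6, 9, 18, 19, 38, 57, 114, 171, 342.
Evaluate successive powers at the divisors of 342:
53^1 ≡ 53
53^2 ≡ 282
53^3 ≡ 145
53^6 ≡ 87
53^9 ≡ 341
53^18 ≡ 39
53^19 ≡ 262
53^38 ≡ 54
53^57 ≡ 69
53^114 ≡ 68
53^171 ≡ 360
53^342 ≡ 1
The smallest such exponent is 342, so the order of 53 is 342.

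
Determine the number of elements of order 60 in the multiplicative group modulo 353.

φ(353) = 353 − 1 = 352 = 2^5 · 11.
Since (Z/353Z)^× is cyclic of order 352, the number of elements of order d is φ(d) when d | 352 and 0 otherwise.
Since 60 ∤ 352, the count is 0.

0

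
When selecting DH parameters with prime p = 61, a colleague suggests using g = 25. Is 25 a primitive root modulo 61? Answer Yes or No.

φ(61) = 61 − 1 = 60 = 2^2 · 3 · 5.
It suffices to check that the order of 25 is not a proper divisor of 60: compute 25^(60/q) for q ∈ {2, 3, 5}.
25^30 ≡ 1 (mod 61)  [q = 2: ≡ 1 ✗]
25^20 ≡ 13 (mod 61)  [q = 3: ≢ 1 ✓]
25^12 ≡ 34 (mod 61)  [q = 5: ≢ 1 ✓]
The check at q = 2 fails, so 25 generates a proper subgroup.

No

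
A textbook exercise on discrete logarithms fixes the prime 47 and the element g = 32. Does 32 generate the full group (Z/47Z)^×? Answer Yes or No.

φ(47) = 47 − 1 = 46 = 2 · 23.
Test 32^(46/q) mod 47 for each prime factor q of 46:
32^23 ≡ 1 (mod 47)  [q = 2: ≡ 1 ✗]
32^2 ≡ 37 (mod 47)  [q = 23: ≢ 1 ✓]
32^23 ≡ 1 shows ord(32) | 23, strictly less than φ(47); not a primitive root.

No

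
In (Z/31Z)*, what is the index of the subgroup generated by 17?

The order of 17 must divide φ(31) = 31 − 1 = 30 = 2 · 3 · 5.
Divisors of 30: 1, 2, 3, 5, 6, 10, 15, 30.
Evaluate successive powers at the divisors of 30:
17^1 ≡ 17 (mod 31)
17^2 ≡ 10 (mod 31)
17^3 ≡ 15 (mod 31)
17^5 ≡ 26 (mod 31)
17^6 ≡ 8 (mod 31)
17^10 ≡ 25 (mod 31)
17^15 ≡ 30 (mod 31)
17^30 ≡ 1 (mod 31) ✓
So ord_31(17) = 30, hence |⟨17⟩| = 30.
Index = |(Z/31Z)^×| / |⟨17⟩| = 30 / 30 = 1.

1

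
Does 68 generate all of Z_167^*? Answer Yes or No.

Yes

φ(167) = 167 − 1 = 166 = 2 · 83.
68 is a primitive root mod 167 iff 68^(φ(167)/q) ≢ 1 for every prime q | φ(167), i.e. q ∈ {2, 83}.
68^83 ≡ 166 (mod 167)  [q = 2: ≢ 1 ✓]
68^2 ≡ 115 (mod 167)  [q = 83: ≢ 1 ✓]
All checks pass, so 68 has order 166 and is a primitive root modulo 167.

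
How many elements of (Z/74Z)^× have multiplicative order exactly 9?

6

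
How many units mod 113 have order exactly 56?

24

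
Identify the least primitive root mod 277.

φ(277) = 277 − 1 = 276 = 2^2 · 3 · 23.
g is a primitive root iff g^(276/q) ≢ 1 (mod 277) for each prime q ∈ {2, 3, 23}.
g = 2: 2^138 ≡ 276; 2^92 ≡ 1 — hits 1, so not a primitive root.
g = 3: 3^138 ≡ 1 — hits 1, so not a primitive root.
g = 4: 4^138 ≡ 1 — hits 1, so not a primitive root.
g = 5: 5^138 ≡ 276; 5^92 ≡ 116; 5^12 ≡ 27 — none is 1, so 5 is a primitive root.
Hence the least primitive root of 277 is 5.

5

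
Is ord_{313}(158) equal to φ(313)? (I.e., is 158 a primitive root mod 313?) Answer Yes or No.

No

φ(313) = 313 − 1 = 312 = 2^3 · 3 · 13.
An element g generates (Z/313Z)^× iff g^(312/q) ≢ 1 (mod 313) for each prime q ∈ {2, 3, 13}.
158^156 ≡ 1 (mod 313)  [q = 2: ≡ 1 ✗]
158^104 ≡ 214 (mod 313)  [q = 3: ≢ 1 ✓]
158^24 ≡ 44 (mod 313)  [q = 13: ≢ 1 ✓]
158^156 ≡ 1 shows ord(158) | 156, strictly less than φ(313); not a primitive root.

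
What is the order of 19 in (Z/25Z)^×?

10

Since 19 ∈ (Z/25Z)^×, its order divides φ(25) = φ(5^2) = 5·(5−1) = 20 = 2^2 · 5.
Divisors of 20: 1, 2, 4, 5, 10, 20.
Compute 19^d (mod 25) for the divisors d until we hit 1:
19^1 ≡ 19 (mod 25)
19^2 ≡ 11 (mod 25)
19^4 ≡ 21 (mod 25)
19^5 ≡ 24 (mod 25)
19^10 ≡ 1 (mod 25) ✓
Hence ord(19) = 10.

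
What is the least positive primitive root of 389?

2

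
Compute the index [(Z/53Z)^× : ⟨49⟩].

4

Since 49 ∈ (Z/53Z)^×, its order divides φ(53) = 53 − 1 = 52 = 2^2 · 13.
Divisors of 52: 1, 2, 4, 13, 26, 52.
Evaluate successive powers at the divisors of 52:
49^1 ≡ 49
49^2 ≡ 16
49^4 ≡ 44
49^13 ≡ 1
Thus |⟨49⟩| = ord(49) = 13.
[(Z/53Z)^× : ⟨49⟩] = 52/13 = 4.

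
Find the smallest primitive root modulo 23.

5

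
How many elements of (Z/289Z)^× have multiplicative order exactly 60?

0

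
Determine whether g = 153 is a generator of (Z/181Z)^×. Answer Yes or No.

Yes

φ(181) = 181 − 1 = 180 = 2^2 · 3^2 · 5.
153 is a primitive root mod 181 iff 153^(φ(181)/q) ≢ 1 for every prime q | φ(181), i.e. q ∈ {2, 3, 5}.
153^90 ≡ 180 (mod 181)  [q = 2: ≢ 1 ✓]
153^60 ≡ 132 (mod 181)  [q = 3: ≢ 1 ✓]
153^36 ≡ 42 (mod 181)  [q = 5: ≢ 1 ✓]
None equal 1, so ord_181(153) = 180: 153 is a primitive root.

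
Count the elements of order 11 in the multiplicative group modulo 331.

10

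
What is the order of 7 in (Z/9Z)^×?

ord(7) | φ(9) = φ(3^2) = 3·(3−1) = 6 = 2 · 3.
Divisors of 6: 1, 2, 3, 6.
Compute 7^d (mod 9) for the divisors d until we hit 1:
7^1 ≡ 7 (mod 9)
7^2 ≡ 4 (mod 9)
7^3 ≡ 1 (mod 9) ✓
The smallest such exponent is 3, so the order of 7 is 3.

3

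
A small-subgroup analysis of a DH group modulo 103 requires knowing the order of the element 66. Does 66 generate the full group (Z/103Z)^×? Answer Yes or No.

No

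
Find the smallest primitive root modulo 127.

φ(127) = 127 − 1 = 126 = 2 · 3^2 · 7.
Test candidates g = 2, 3, … against the prime factors q ∈ {2, 3, 7} of φ(127): g is a generator iff g^(126/q) ≢ 1 for every such q.
g = 2: 2^63 ≡ 1 — hits 1, so not a primitive root.
g = 3: 3^63 ≡ 126; 3^42 ≡ 107; 3^18 ≡ 4 — none is 1, so 3 is a primitive root.
The smallest primitive root modulo 127 is 3.

3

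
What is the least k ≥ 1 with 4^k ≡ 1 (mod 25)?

10

The order of 4 must divide φ(25) = φ(5^2) = 5·(5−1) = 20 = 2^2 · 5.
Divisors of 20: 1, 2, 4, 5, 10, 20.
Evaluate successive powers at the divisors of 20:
4^1 ≡ 4 (mod 25)
4^2 ≡ 16 (mod 25)
4^4 ≡ 6 (mod 25)
4^5 ≡ 24 (mod 25)
4^10 ≡ 1 (mod 25) ✓
The smallest such exponent is 10, so the order of 4 is 10.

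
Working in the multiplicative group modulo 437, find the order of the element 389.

198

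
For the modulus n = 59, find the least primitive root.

2

φ(59) = 59 − 1 = 58 = 2 · 29.
g is a primitive root iff g^(58/q) ≢ 1 (mod 59) for each prime q ∈ {2, 29}.
g = 2: 2^29 ≡ 58; 2^2 ≡ 4 — none is 1, so 2 is a primitive root.
So 2 is the smallest generator of (Z/59Z)^×.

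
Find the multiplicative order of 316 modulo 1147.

Since 316 ∈ (Z/1147Z)^×, its order divides φ(1147) = φ(31·37) = (31−1)·(37−1) = 30·36 = 1080 = 2^3 · 3^3 · 5.
Divisors of 1080: 1, 2, 3, 4, 5, 6, 8, 9, 10, 12, 15, 18, 20, 24, 27, 30, 36, 40, 45, 54, 60, 72, 90, 108, 120, 135, 180, 216, 270, 360, 540, 1080.
Check 316^d mod 1147 for each divisor in increasing order:
316^1 ≡ 316 (mod 1147)
316^2 ≡ 67 (mod 1147)
316^3 ≡ 526 (mod 1147)
316^4 ≡ 1048 (mod 1147)
316^5 ≡ 832 (mod 1147)
316^6 ≡ 249 (mod 1147)
316^8 ≡ 625 (mod 1147)
316^9 ≡ 216 (mod 1147)
316^10 ≡ 583 (mod 1147)
316^12 ≡ 63 (mod 1147)
316^15 ≡ 1022 (mod 1147)
316^18 ≡ 776 (mod 1147)
316^20 ≡ 377 (mod 1147)
316^24 ≡ 528 (mod 1147)
316^27 ≡ 154 (mod 1147)
316^30 ≡ 714 (mod 1147)
316^36 ≡ 1 (mod 1147) ✓
So ord_1147(316) = 36.

36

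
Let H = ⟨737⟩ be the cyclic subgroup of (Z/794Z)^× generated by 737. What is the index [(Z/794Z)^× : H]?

4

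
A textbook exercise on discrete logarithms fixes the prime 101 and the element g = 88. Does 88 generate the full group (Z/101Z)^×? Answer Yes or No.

No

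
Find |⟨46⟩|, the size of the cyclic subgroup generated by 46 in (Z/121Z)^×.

110

The order of 46 must divide φ(121) = φ(11^2) = 11·(11−1) = 110 = 2 · 5 · 11.
Divisors of 110: 1, 2, 5, 10, 11, 22, 55, 110.
Check 46^d mod 121 for each divisor in increasing order:
46^1 ≡ 46 (mod 121)
46^2 ≡ 59 (mod 121)
46^5 ≡ 43 (mod 121)
46^10 ≡ 34 (mod 121)
46^11 ≡ 112 (mod 121)
46^22 ≡ 81 (mod 121)
46^55 ≡ 120 (mod 121)
46^110 ≡ 1 (mod 121) ✓
Therefore the multiplicative order of 46 modulo 121 is 110.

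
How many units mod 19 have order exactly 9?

6

φ(19) = 19 − 1 = 18 = 2 · 3^2.
In a cyclic group of order 18, there are φ(d) elements of order d for each divisor d of 18, and zero for non-divisors.
9 = 3^2 divides 18, and φ(9) = 6.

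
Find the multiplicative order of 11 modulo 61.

4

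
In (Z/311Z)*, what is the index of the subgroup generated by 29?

The order of 29 must divide φ(311) = 311 − 1 = 310 = 2 · 5 · 31.
Divisors of 310: 1, 2, 5, 10, 31, 62, 155, 310.
Evaluate successive powers at the divisors of 310:
29^1 ≡ 29 (mod 311)
29^2 ≡ 219 (mod 311)
29^5 ≡ 77 (mod 311)
29^10 ≡ 20 (mod 311)
29^31 ≡ 305 (mod 311)
29^62 ≡ 36 (mod 311)
29^155 ≡ 310 (mod 311)
29^310 ≡ 1 (mod 311) ✓
So ord_311(29) = 310, hence |⟨29⟩| = 310.
[(Z/311Z)^× : ⟨29⟩] = 310/310 = 1.

1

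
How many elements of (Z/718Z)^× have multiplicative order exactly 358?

178

φ(718) = φ(2)·φ(359) = 1·358 = 358 = 2 · 179.
In a cyclic group of order 358, there are φ(d) elements of order d for each divisor d of 358, and zero for non-divisors.
358 = 2 · 179 divides 358, and φ(358) = 178.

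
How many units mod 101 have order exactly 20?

8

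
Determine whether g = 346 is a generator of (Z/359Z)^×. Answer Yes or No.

φ(359) = 359 − 1 = 358 = 2 · 179.
346 is a primitive root mod 359 iff 346^(φ(359)/q) ≢ 1 for every prime q | φ(359), i.e. q ∈ {2, 179}.
346^179 ≡ 1 (mod 359)  [q = 2: ≡ 1 ✗]
346^2 ≡ 169 (mod 359)  [q = 179: ≢ 1 ✓]
The check at q = 2 fails, so 346 generates a proper subgroup.

No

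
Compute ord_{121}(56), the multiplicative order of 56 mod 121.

11

By Lagrange's theorem, ord_121(56) divides φ(121) = φ(11^2) = 11·(11−1) = 110 = 2 · 5 · 11.
Divisors of 110: 1, 2, 5, 10, 11, 22, 55, 110.
Evaluate successive powers at the divisors of 110:
56^1 ≡ 56 (mod 121)
56^2 ≡ 111 (mod 121)
56^5 ≡ 34 (mod 121)
56^10 ≡ 67 (mod 121)
56^11 ≡ 1 (mod 121) ✓
So ord_121(56) = 11.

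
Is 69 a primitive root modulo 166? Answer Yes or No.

No

φ(166) = φ(2)·φ(83) = 1·82 = 82 = 2 · 41.
An element g generates (Z/166Z)^× iff g^(82/q) ≢ 1 (mod 166) for each prime q ∈ {2, 41}.
69^41 ≡ 1 (mod 166)  [q = 2: ≡ 1 ✗]
69^2 ≡ 113 (mod 166)  [q = 41: ≢ 1 ✓]
The check at q = 2 fails, so 69 generates a proper subgroup.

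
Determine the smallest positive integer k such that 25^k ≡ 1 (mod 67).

11

The order of 25 must divide φ(67) = 67 − 1 = 66 = 2 · 3 · 11.
Divisors of 66: 1, 2, 3, 6, 11, 22, 33, 66.
Test each divisor d:
25^1 ≡ 25 (mod 67)
25^2 ≡ 22 (mod 67)
25^3 ≡ 14 (mod 67)
25^6 ≡ 62 (mod 67)
25^11 ≡ 1 (mod 67) ✓
Therefore the multiplicative order of 25 modulo 67 is 11.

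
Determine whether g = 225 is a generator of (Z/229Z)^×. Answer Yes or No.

No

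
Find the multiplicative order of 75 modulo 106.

52

ord(75) | φ(106) = φ(2)·φ(53) = 1·52 = 52 = 2^2 · 13.
Divisors of 52: 1, 2, 4, 13, 26, 52.
Evaluate successive powers at the divisors of 52:
75^1 ≡ 75 (mod 106)
75^2 ≡ 7 (mod 106)
75^4 ≡ 49 (mod 106)
75^13 ≡ 23 (mod 106)
75^26 ≡ 105 (mod 106)
75^52 ≡ 1 (mod 106) ✓
Therefore the multiplicative order of 75 modulo 106 is 52.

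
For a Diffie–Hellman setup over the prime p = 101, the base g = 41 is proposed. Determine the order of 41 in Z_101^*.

ord(41) | φ(101) = 101 − 1 = 100 = 2^2 · 5^2.
Divisors of 100: 1, 2, 4, 5, 10, 20, 25, 50, 100.
Test each divisor d:
41^1 ≡ 41 (mod 101)
41^2 ≡ 65 (mod 101)
41^4 ≡ 84 (mod 101)
41^5 ≡ 10 (mod 101)
41^10 ≡ 100 (mod 101)
41^20 ≡ 1 (mod 101) ✓
The smallest such exponent is 20, so the order of 41 is 20.

20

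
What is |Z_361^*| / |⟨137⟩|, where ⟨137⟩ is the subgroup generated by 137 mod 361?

2

ord(137) | φ(361) = φ(19^2) = 19·(19−1) = 342 = 2 · 3^2 · 19.
Divisors of 342: 1, 2, 3, 6, 9, 18, 19, 38, 57, 114, 171, 342.
Test each divisor d:
137^1 ≡ 137
137^2 ≡ 358
137^3 ≡ 311
137^6 ≡ 334
137^9 ≡ 267
137^18 ≡ 172
137^19 ≡ 99
137^38 ≡ 54
137^57 ≡ 292
137^114 ≡ 68
137^171 ≡ 1
The order of 137 is 171, so the subgroup it generates has 171 elements.
[(Z/361Z)^× : ⟨137⟩] = 342/171 = 2.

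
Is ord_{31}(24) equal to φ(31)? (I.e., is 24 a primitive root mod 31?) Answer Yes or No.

Yes

φ(31) = 31 − 1 = 30 = 2 · 3 · 5.
It suffices to check that the order of 24 is not a proper divisor of 30: compute 24^(30/q) for q ∈ {2, 3, 5}.
24^15 ≡ 30 (mod 31)  [q = 2: ≢ 1 ✓]
24^10 ≡ 25 (mod 31)  [q = 3: ≢ 1 ✓]
24^6 ≡ 4 (mod 31)  [q = 5: ≢ 1 ✓]
None equal 1, so ord_31(24) = 30: 24 is a primitive root.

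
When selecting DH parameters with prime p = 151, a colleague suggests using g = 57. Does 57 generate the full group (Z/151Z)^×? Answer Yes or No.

No

φ(151) = 151 − 1 = 150 = 2 · 3 · 5^2.
Test 57^(150/q) mod 151 for each prime factor q of 150:
57^75 ≡ 150 (mod 151)  [q = 2: ≢ 1 ✓]
57^50 ≡ 1 (mod 151)  [q = 3: ≡ 1 ✗]
57^30 ≡ 59 (mod 151)  [q = 5: ≢ 1 ✓]
57^50 ≡ 1 shows ord(57) | 50, strictly less than φ(151); not a primitive root.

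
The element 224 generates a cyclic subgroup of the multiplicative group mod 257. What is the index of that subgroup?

By Lagrange's theorem, ord_257(224) divides φ(257) = 257 − 1 = 256 = 2^8.
Divisors of 256: 1, 2, 4, 8, 16, 32, 64, 128, 256.
Test each divisor d:
224^1 ≡ 224 (mod 257)
224^2 ≡ 61 (mod 257)
224^4 ≡ 123 (mod 257)
224^8 ≡ 223 (mod 257)
224^16 ≡ 128 (mod 257)
224^32 ≡ 193 (mod 257)
224^64 ≡ 241 (mod 257)
224^128 ≡ 256 (mod 257)
224^256 ≡ 1 (mod 257) ✓
The order of 224 is 256, so the subgroup it generates has 256 elements.
The index is φ(257) / ord(224) = 256 / 256 = 1.

1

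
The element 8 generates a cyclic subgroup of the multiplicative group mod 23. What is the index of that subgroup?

2

The order of 8 must divide φ(23) = 23 − 1 = 22 = 2 · 11.
Divisors of 22: 1, 2, 11, 22.
Compute 8^d (mod 23) for the divisors d until we hit 1:
8^1 ≡ 8 (mod 23)
8^2 ≡ 18 (mod 23)
8^11 ≡ 1 (mod 23) ✓
The order of 8 is 11, so the subgroup it generates has 11 elements.
Index = |(Z/23Z)^×| / |⟨8⟩| = 22 / 11 = 2.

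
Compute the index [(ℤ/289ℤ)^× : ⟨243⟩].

1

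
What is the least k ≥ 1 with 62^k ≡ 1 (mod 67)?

By Lagrange's theorem, ord_67(62) divides φ(67) = 67 − 1 = 66 = 2 · 3 · 11.
Divisors of 66: 1, 2, 3, 6, 11, 22, 33, 66.
Test each divisor d:
62^1 ≡ 62 (mod 67)
62^2 ≡ 25 (mod 67)
62^3 ≡ 9 (mod 67)
62^6 ≡ 14 (mod 67)
62^11 ≡ 1 (mod 67) ✓
So ord_67(62) = 11.

11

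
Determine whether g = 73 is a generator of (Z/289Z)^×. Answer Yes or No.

Yes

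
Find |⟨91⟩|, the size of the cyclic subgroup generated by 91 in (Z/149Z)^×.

The order of 91 must divide φ(149) = 149 − 1 = 148 = 2^2 · 37.
Divisors of 148: 1, 2, 4, 37, 74, 148.
Evaluate successive powers at the divisors of 148:
91^1 ≡ 91 (mod 149)
91^2 ≡ 86 (mod 149)
91^4 ≡ 95 (mod 149)
91^37 ≡ 44 (mod 149)
91^74 ≡ 148 (mod 149)
91^148 ≡ 1 (mod 149) ✓
Hence ord(91) = 148.

148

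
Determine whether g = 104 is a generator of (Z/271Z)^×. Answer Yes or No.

No

φ(271) = 271 − 1 = 270 = 2 · 3^3 · 5.
104 is a primitive root mod 271 iff 104^(φ(271)/q) ≢ 1 for every prime q | φ(271), i.e. q ∈ {2, 3, 5}.
104^135 ≡ 270 (mod 271)  [q = 2: ≢ 1 ✓]
104^90 ≡ 1 (mod 271)  [q = 3: ≡ 1 ✗]
104^54 ≡ 100 (mod 271)  [q = 5: ≢ 1 ✓]
The check at q = 3 fails, so 104 generates a proper subgroup.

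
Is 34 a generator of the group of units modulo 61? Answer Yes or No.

φ(61) = 61 − 1 = 60 = 2^2 · 3 · 5.
34 is a primitive root mod 61 iff 34^(φ(61)/q) ≢ 1 for every prime q | φ(61), i.e. q ∈ {2, 3, 5}.
34^30 ≡ 1 (mod 61)  [q = 2: ≡ 1 ✗]
34^20 ≡ 1 (mod 61)  [q = 3: ≡ 1 ✗]
34^12 ≡ 58 (mod 61)  [q = 5: ≢ 1 ✓]
34^30 ≡ 1 shows ord(34) | 30, strictly less than φ(61); not a primitive root.

No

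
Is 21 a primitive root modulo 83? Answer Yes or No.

No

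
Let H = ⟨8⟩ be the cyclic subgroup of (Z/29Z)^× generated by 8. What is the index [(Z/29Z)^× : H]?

ord(8) | φ(29) = 29 − 1 = 28 = 2^2 · 7.
Divisors of 28: 1, 2, 4, 7, 14, 28.
Check 8^d mod 29 for each divisor in increasing order:
8^1 ≡ 8 (mod 29)
8^2 ≡ 6 (mod 29)
8^4 ≡ 7 (mod 29)
8^7 ≡ 17 (mod 29)
8^14 ≡ 28 (mod 29)
8^28 ≡ 1 (mod 29) ✓
So ord_29(8) = 28, hence |⟨8⟩| = 28.
[(Z/29Z)^× : ⟨8⟩] = 28/28 = 1.

1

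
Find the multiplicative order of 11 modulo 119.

48

Since 11 ∈ (Z/119Z)^×, its order divides φ(119) = φ(7·17) = (7−1)·(17−1) = 6·16 = 96 = 2^5 · 3.
Divisors of 96: 1, 2, 3, 4, 6, 8, 12, 16, 24, 32, 48, 96.
Evaluate successive powers at the divisors of 96:
11^1 ≡ 11 (mod 119)
11^2 ≡ 2 (mod 119)
11^3 ≡ 22 (mod 119)
11^4 ≡ 4 (mod 119)
11^6 ≡ 8 (mod 119)
11^8 ≡ 16 (mod 119)
11^12 ≡ 64 (mod 119)
11^16 ≡ 18 (mod 119)
11^24 ≡ 50 (mod 119)
11^32 ≡ 86 (mod 119)
11^48 ≡ 1 (mod 119) ✓
Hence ord(11) = 48.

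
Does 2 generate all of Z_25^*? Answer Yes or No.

Yes

φ(25) = φ(5^2) = 5·(5−1) = 20 = 2^2 · 5.
An element g generates (Z/25Z)^× iff g^(20/q) ≢ 1 (mod 25) for each prime q ∈ {2, 5}.
2^10 ≡ 24 (mod 25)  [q = 2: ≢ 1 ✓]
2^4 ≡ 16 (mod 25)  [q = 5: ≢ 1 ✓]
None equal 1, so ord_25(2) = 20: 2 is a primitive root.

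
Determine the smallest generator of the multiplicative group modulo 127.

3

φ(127) = 127 − 1 = 126 = 2 · 3^2 · 7.
Test candidates g = 2, 3, … against the prime factors q ∈ {2, 3, 7} of φ(127): g is a generator iff g^(126/q) ≢ 1 for every such q.
g = 2: 2^63 ≡ 1 — hits 1, so not a primitive root.
g = 3: 3^63 ≡ 126; 3^42 ≡ 107; 3^18 ≡ 4 — none is 1, so 3 is a primitive root.
The smallest primitive root modulo 127 is 3.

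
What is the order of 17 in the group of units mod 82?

40

The order of 17 must divide φ(82) = φ(2)·φ(41) = 1·40 = 40 = 2^3 · 5.
Divisors of 40: 1, 2, 4, 5, 8, 10, 20, 40.
Test each divisor d:
17^1 ≡ 17 (mod 82)
17^2 ≡ 43 (mod 82)
17^4 ≡ 45 (mod 82)
17^5 ≡ 27 (mod 82)
17^8 ≡ 57 (mod 82)
17^10 ≡ 73 (mod 82)
17^20 ≡ 81 (mod 82)
17^40 ≡ 1 (mod 82) ✓
Therefore the multiplicative order of 17 modulo 82 is 40.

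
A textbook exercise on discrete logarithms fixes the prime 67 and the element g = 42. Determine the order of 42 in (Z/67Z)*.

Since 42 ∈ (Z/67Z)^×, its order divides φ(67) = 67 − 1 = 66 = 2 · 3 · 11.
Divisors of 66: 1, 2, 3, 6, 11, 22, 33, 66.
Test each divisor d:
42^1 ≡ 42 (mod 67)
42^2 ≡ 22 (mod 67)
42^3 ≡ 53 (mod 67)
42^6 ≡ 62 (mod 67)
42^11 ≡ 66 (mod 67)
42^22 ≡ 1 (mod 67) ✓
The smallest such exponent is 22, so the order of 42 is 22.

22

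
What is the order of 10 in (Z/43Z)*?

ord(10) | φ(43) = 43 − 1 = 42 = 2 · 3 · 7.
Divisors of 42: 1, 2, 3, 6, 7, 14, 21, 42.
Check 10^d mod 43 for each divisor in increasing order:
10^1 ≡ 10
10^2 ≡ 14
10^3 ≡ 11
10^6 ≡ 35
10^7 ≡ 6
10^14 ≡ 36
10^21 ≡ 1
Therefore the multiplicative order of 10 modulo 43 is 21.

21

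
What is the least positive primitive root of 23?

5

φ(23) = 23 − 1 = 22 = 2 · 11.
Test candidates g = 2, 3, … against the prime factors q ∈ {2, 11} of φ(23): g is a generator iff g^(22/q) ≢ 1 for every such q.
g = 2: 2^11 ≡ 1 — hits 1, so not a primitive root.
g = 3: 3^11 ≡ 1 — hits 1, so not a primitive root.
g = 4: 4^11 ≡ 1 — hits 1, so not a primitive root.
g = 5: 5^11 ≡ 22; 5^2 ≡ 2 — none is 1, so 5 is a primitive root.
The smallest primitive root modulo 23 is 5.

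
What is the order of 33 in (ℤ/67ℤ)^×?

33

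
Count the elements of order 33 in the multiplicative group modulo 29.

0

φ(29) = 29 − 1 = 28 = 2^2 · 7.
(Z/29Z)^× is cyclic (|G| = 28); a cyclic group of order m has exactly φ(d) elements of each order d | m, and none otherwise.
Here 28 is not a multiple of 33, so there are no elements of order 33.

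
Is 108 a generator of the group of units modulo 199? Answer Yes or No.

Yes

φ(199) = 199 − 1 = 198 = 2 · 3^2 · 11.
Test 108^(198/q) mod 199 for each prime factor q of 198:
108^99 ≡ 198 (mod 199)  [q = 2: ≢ 1 ✓]
108^66 ≡ 92 (mod 199)  [q = 3: ≢ 1 ✓]
108^18 ≡ 18 (mod 199)  [q = 11: ≢ 1 ✓]
None equal 1, so ord_199(108) = 198: 108 is a primitive root.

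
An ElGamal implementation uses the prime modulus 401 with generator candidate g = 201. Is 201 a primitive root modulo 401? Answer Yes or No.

φ(401) = 401 − 1 = 400 = 2^4 · 5^2.
It suffices to check that the order of 201 is not a proper divisor of 400: compute 201^(400/q) for q ∈ {2, 5}.
201^200 ≡ 1 (mod 401)  [q = 2: ≡ 1 ✗]
201^80 ≡ 39 (mod 401)  [q = 5: ≢ 1 ✓]
The check at q = 2 fails, so 201 generates a proper subgroup.

No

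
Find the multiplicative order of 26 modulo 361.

57

ord(26) | φ(361) = φ(19^2) = 19·(19−1) = 342 = 2 · 3^2 · 19.
Divisors of 342: 1, 2, 3, 6, 9, 18, 19, 38, 57, 114, 171, 342.
Evaluate successive powers at the divisors of 342:
26^1 ≡ 26 (mod 361)
26^2 ≡ 315 (mod 361)
26^3 ≡ 248 (mod 361)
26^6 ≡ 134 (mod 361)
26^9 ≡ 20 (mod 361)
26^18 ≡ 39 (mod 361)
26^19 ≡ 292 (mod 361)
26^38 ≡ 68 (mod 361)
26^57 ≡ 1 (mod 361) ✓
So ord_361(26) = 57.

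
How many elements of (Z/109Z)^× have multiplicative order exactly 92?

0

φ(109) = 109 − 1 = 108 = 2^2 · 3^3.
(Z/109Z)^× is cyclic (|G| = 108); a cyclic group of order m has exactly φ(d) elements of each order d | m, and none otherwise.
92 does not divide 108, so no element of (Z/109Z)^× has order 92.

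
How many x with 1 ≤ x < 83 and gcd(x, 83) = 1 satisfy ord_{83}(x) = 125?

0

φ(83) = 83 − 1 = 82 = 2 · 41.
In a cyclic group of order 82, there are φ(d) elements of order d for each divisor d of 82, and zero for non-divisors.
125 does not divide 82, so no element of (Z/83Z)^× has order 125.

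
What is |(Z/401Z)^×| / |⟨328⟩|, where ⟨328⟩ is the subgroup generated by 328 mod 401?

2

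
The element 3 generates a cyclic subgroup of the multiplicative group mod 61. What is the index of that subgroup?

ord(3) | φ(61) = 61 − 1 = 60 = 2^2 · 3 · 5.
Divisors of 60: 1, 2, 3, 4, 5, 6, 10, 12, 15, 20, 30, 60.
Test each divisor d:
3^1 ≡ 3 (mod 61)
3^2 ≡ 9 (mod 61)
3^3 ≡ 27 (mod 61)
3^4 ≡ 20 (mod 61)
3^5 ≡ 60 (mod 61)
3^6 ≡ 58 (mod 61)
3^10 ≡ 1 (mod 61) ✓
Thus |⟨3⟩| = ord(3) = 10.
The index is φ(61) / ord(3) = 60 / 10 = 6.

6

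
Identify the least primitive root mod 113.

φ(113) = 113 − 1 = 112 = 2^4 · 7.
Test candidates g = 2, 3, … against the prime factors q ∈ {2, 7} of φ(113): g is a generator iff g^(112/q) ≢ 1 for every such q.
g = 2: 2^56 ≡ 1 — hits 1, so not a primitive root.
g = 3: 3^56 ≡ 112; 3^16 ≡ 49 — none is 1, so 3 is a primitive root.
Hence the least primitive root of 113 is 3.

3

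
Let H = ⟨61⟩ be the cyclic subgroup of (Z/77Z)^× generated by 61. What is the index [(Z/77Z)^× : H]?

2

ord(61) | φ(77) = φ(7·11) = (7−1)·(11−1) = 6·10 = 60 = 2^2 · 3 · 5.
Divisors of 60: 1, 2, 3, 4, 5, 6, 10, 12, 15, 20, 30, 60.
Evaluate successive powers at the divisors of 60:
61^1 ≡ 61 (mod 77)
61^2 ≡ 25 (mod 77)
61^3 ≡ 62 (mod 77)
61^4 ≡ 9 (mod 77)
61^5 ≡ 10 (mod 77)
61^6 ≡ 71 (mod 77)
61^10 ≡ 23 (mod 77)
61^12 ≡ 36 (mod 77)
61^15 ≡ 76 (mod 77)
61^20 ≡ 67 (mod 77)
61^30 ≡ 1 (mod 77) ✓
Thus |⟨61⟩| = ord(61) = 30.
[(Z/77Z)^× : ⟨61⟩] = 60/30 = 2.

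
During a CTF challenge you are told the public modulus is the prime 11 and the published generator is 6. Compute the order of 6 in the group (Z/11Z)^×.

10

By Lagrange's theorem, ord_11(6) divides φ(11) = 11 − 1 = 10 = 2 · 5.
Divisors of 10: 1, 2, 5, 10.
Evaluate successive powers at the divisors of 10:
6^1 ≡ 6 (mod 11)
6^2 ≡ 3 (mod 11)
6^5 ≡ 10 (mod 11)
6^10 ≡ 1 (mod 11) ✓
Hence ord(6) = 10.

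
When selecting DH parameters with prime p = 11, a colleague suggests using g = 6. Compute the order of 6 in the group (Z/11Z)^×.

10

By Lagrange's theorem, ord_11(6) divides φ(11) = 11 − 1 = 10 = 2 · 5.
Divisors of 10: 1, 2, 5, 10.
Test each divisor d:
6^1 ≡ 6 (mod 11)
6^2 ≡ 3 (mod 11)
6^5 ≡ 10 (mod 11)
6^10 ≡ 1 (mod 11) ✓
The smallest such exponent is 10, so the order of 6 is 10.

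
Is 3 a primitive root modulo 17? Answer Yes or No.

Yes

φ(17) = 17 − 1 = 16 = 2^4.
Test 3^(16/q) mod 17 for each prime factor q of 16:
3^8 ≡ 16 (mod 17)  [q = 2: ≢ 1 ✓]
All checks pass, so 3 has order 16 and is a primitive root modulo 17.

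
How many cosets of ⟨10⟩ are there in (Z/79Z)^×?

6

The order of 10 must divide φ(79) = 79 − 1 = 78 = 2 · 3 · 13.
Divisors of 78: 1, 2, 3, 6, 13, 26, 39, 78.
Compute 10^d (mod 79) for the divisors d until we hit 1:
10^1 ≡ 10 (mod 79)
10^2 ≡ 21 (mod 79)
10^3 ≡ 52 (mod 79)
10^6 ≡ 18 (mod 79)
10^13 ≡ 1 (mod 79) ✓
Thus |⟨10⟩| = ord(10) = 13.
The index is φ(79) / ord(10) = 78 / 13 = 6.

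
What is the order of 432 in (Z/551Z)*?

The order of 432 must divide φ(551) = φ(19·29) = (19−1)·(29−1) = 18·28 = 504 = 2^3 · 3^2 · 7.
Divisors of 504: 1, 2, 3, 4, 6, 7, 8, 9, 12, 14, 18, 21, 24, 28, 36, 42, 56, 63, 72, 84, 126, 168, 252, 504.
Check 432^d mod 551 for each divisor in increasing order:
432^1 ≡ 432
432^2 ≡ 386
432^3 ≡ 350
432^4 ≡ 226
432^6 ≡ 178
432^7 ≡ 307
432^8 ≡ 384
432^9 ≡ 37
432^12 ≡ 277
432^14 ≡ 28
432^18 ≡ 267
432^21 ≡ 331
432^24 ≡ 140
432^28 ≡ 233
432^36 ≡ 210
432^42 ≡ 463
432^56 ≡ 291
432^63 ≡ 75
432^72 ≡ 20
432^84 ≡ 30
432^126 ≡ 115
432^168 ≡ 349
432^252 ≡ 1
Hence ord(432) = 252.

252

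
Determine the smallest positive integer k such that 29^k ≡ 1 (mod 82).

By Lagrange's theorem, ord_82(29) divides φ(82) = φ(2)·φ(41) = 1·40 = 40 = 2^3 · 5.
Divisors of 40: 1, 2, 4, 5, 8, 10, 20, 40.
Compute 29^d (mod 82) for the divisors d until we hit 1:
29^1 ≡ 29 (mod 82)
29^2 ≡ 21 (mod 82)
29^4 ≡ 31 (mod 82)
29^5 ≡ 79 (mod 82)
29^8 ≡ 59 (mod 82)
29^10 ≡ 9 (mod 82)
29^20 ≡ 81 (mod 82)
29^40 ≡ 1 (mod 82) ✓
So ord_82(29) = 40.

40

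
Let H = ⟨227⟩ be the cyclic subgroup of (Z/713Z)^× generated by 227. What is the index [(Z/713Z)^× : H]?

2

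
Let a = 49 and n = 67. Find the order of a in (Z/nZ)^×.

The order of 49 must divide φ(67) = 67 − 1 = 66 = 2 · 3 · 11.
Divisors of 66: 1, 2, 3, 6, 11, 22, 33, 66.
Test each divisor d:
49^1 ≡ 49 (mod 67)
49^2 ≡ 56 (mod 67)
49^3 ≡ 64 (mod 67)
49^6 ≡ 9 (mod 67)
49^11 ≡ 29 (mod 67)
49^22 ≡ 37 (mod 67)
49^33 ≡ 1 (mod 67) ✓
The smallest such exponent is 33, so the order of 49 is 33.

33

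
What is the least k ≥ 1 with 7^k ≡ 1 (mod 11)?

10

ord(7) | φ(11) = 11 − 1 = 10 = 2 · 5.
Divisors of 10: 1, 2, 5, 10.
Test each divisor d:
7^1 ≡ 7 (mod 11)
7^2 ≡ 5 (mod 11)
7^5 ≡ 10 (mod 11)
7^10 ≡ 1 (mod 11) ✓
Therefore the multiplicative order of 7 modulo 11 is 10.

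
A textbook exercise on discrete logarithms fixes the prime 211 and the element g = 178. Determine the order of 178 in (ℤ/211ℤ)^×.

21

The order of 178 must divide φ(211) = 211 − 1 = 210 = 2 · 3 · 5 · 7.
Divisors of 210: 1, 2, 3, 5, 6, 7, 10, 14, 15, 21, 30, 35, 42, 70, 105, 210.
Check 178^d mod 211 for each divisor in increasing order:
178^1 ≡ 178 (mod 211)
178^2 ≡ 34 (mod 211)
178^3 ≡ 144 (mod 211)
178^5 ≡ 43 (mod 211)
178^6 ≡ 58 (mod 211)
178^7 ≡ 196 (mod 211)
178^10 ≡ 161 (mod 211)
178^14 ≡ 14 (mod 211)
178^15 ≡ 171 (mod 211)
178^21 ≡ 1 (mod 211) ✓
So ord_211(178) = 21.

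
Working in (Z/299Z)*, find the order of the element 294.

44

By Lagrange's theorem, ord_299(294) divides φ(299) = φ(13·23) = (13−1)·(23−1) = 12·22 = 264 = 2^3 · 3 · 11.
Divisors of 264: 1, 2, 3, 4, 6, 8, 11, 12, 22, 24, 33, 44, 66, 88, 132, 264.
Test each divisor d:
294^1 ≡ 294
294^2 ≡ 25
294^3 ≡ 174
294^4 ≡ 27
294^6 ≡ 77
294^8 ≡ 131
294^11 ≡ 70
294^12 ≡ 248
294^22 ≡ 116
294^24 ≡ 209
294^33 ≡ 47
294^44 ≡ 1
The smallest such exponent is 44, so the order of 294 is 44.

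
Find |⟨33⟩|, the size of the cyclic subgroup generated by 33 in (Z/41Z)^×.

20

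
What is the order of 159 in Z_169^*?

39

Since 159 ∈ (Z/169Z)^×, its order divides φ(169) = φ(13^2) = 13·(13−1) = 156 = 2^2 · 3 · 13.
Divisors of 156: 1, 2, 3, 4, 6, 12, 13, 26, 39, 52, 78, 156.
Check 159^d mod 169 for each divisor in increasing order:
159^1 ≡ 159 (mod 169)
159^2 ≡ 100 (mod 169)
159^3 ≡ 14 (mod 169)
159^4 ≡ 29 (mod 169)
159^6 ≡ 27 (mod 169)
159^12 ≡ 53 (mod 169)
159^13 ≡ 146 (mod 169)
159^26 ≡ 22 (mod 169)
159^39 ≡ 1 (mod 169) ✓
Therefore the multiplicative order of 159 modulo 169 is 39.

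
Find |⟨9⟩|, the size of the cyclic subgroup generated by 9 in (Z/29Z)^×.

By Lagrange's theorem, ord_29(9) divides φ(29) = 29 − 1 = 28 = 2^2 · 7.
Divisors of 28: 1, 2, 4, 7, 14, 28.
Compute 9^d (mod 29) for the divisors d until we hit 1:
9^1 ≡ 9 (mod 29)
9^2 ≡ 23 (mod 29)
9^4 ≡ 7 (mod 29)
9^7 ≡ 28 (mod 29)
9^14 ≡ 1 (mod 29) ✓
Therefore the multiplicative order of 9 modulo 29 is 14.

14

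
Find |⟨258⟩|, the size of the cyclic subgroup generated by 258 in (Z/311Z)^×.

ord(258) | φ(311) = 311 − 1 = 310 = 2 · 5 · 31.
Divisors of 310: 1, 2, 5, 10, 31, 62, 155, 310.
Compute 258^d (mod 311) for the divisors d until we hit 1:
258^1 ≡ 258
258^2 ≡ 10
258^5 ≡ 298
258^10 ≡ 169
258^31 ≡ 259
258^62 ≡ 216
258^155 ≡ 310
258^310 ≡ 1
Hence ord(258) = 310.

310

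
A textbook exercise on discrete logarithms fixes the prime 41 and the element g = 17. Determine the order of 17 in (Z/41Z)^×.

40

ord(17) | φ(41) = 41 − 1 = 40 = 2^3 · 5.
Divisors of 40: 1, 2, 4, 5, 8, 10, 20, 40.
Evaluate successive powers at the divisors of 40:
17^1 ≡ 17 (mod 41)
17^2 ≡ 2 (mod 41)
17^4 ≡ 4 (mod 41)
17^5 ≡ 27 (mod 41)
17^8 ≡ 16 (mod 41)
17^10 ≡ 32 (mod 41)
17^20 ≡ 40 (mod 41)
17^40 ≡ 1 (mod 41) ✓
The smallest such exponent is 40, so the order of 17 is 40.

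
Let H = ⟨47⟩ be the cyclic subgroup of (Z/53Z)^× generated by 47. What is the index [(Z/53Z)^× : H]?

4

ord(47) | φ(53) = 53 − 1 = 52 = 2^2 · 13.
Divisors of 52: 1, 2, 4, 13, 26, 52.
Evaluate successive powers at the divisors of 52:
47^1 ≡ 47 (mod 53)
47^2 ≡ 36 (mod 53)
47^4 ≡ 24 (mod 53)
47^13 ≡ 1 (mod 53) ✓
The order of 47 is 13, so the subgroup it generates has 13 elements.
[(Z/53Z)^× : ⟨47⟩] = 52/13 = 4.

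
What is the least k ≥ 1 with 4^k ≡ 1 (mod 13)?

By Lagrange's theorem, ord_13(4) divides φ(13) = 13 − 1 = 12 = 2^2 · 3.
Divisors of 12: 1, 2, 3, 4, 6, 12.
Test each divisor d:
4^1 ≡ 4 (mod 13)
4^2 ≡ 3 (mod 13)
4^3 ≡ 12 (mod 13)
4^4 ≡ 9 (mod 13)
4^6 ≡ 1 (mod 13) ✓
So ord_13(4) = 6.

6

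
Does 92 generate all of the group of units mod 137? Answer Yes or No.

Yes

φ(137) = 137 − 1 = 136 = 2^3 · 17.
Test 92^(136/q) mod 137 for each prime factor q of 136:
92^68 ≡ 136 (mod 137)  [q = 2: ≢ 1 ✓]
92^8 ≡ 56 (mod 137)  [q = 17: ≢ 1 ✓]
Every test exponent gives a nontrivial residue, hence 92 generates the full group.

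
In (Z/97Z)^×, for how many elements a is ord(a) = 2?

φ(97) = 97 − 1 = 96 = 2^5 · 3.
In a cyclic group of order 96, there are φ(d) elements of order d for each divisor d of 96, and zero for non-divisors.
2 | 96, and φ(2) = 2 − 1 = 1.

1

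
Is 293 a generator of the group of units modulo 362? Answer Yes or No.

Yes

φ(362) = φ(2)·φ(181) = 1·180 = 180 = 2^2 · 3^2 · 5.
An element g generates (Z/362Z)^× iff g^(180/q) ≢ 1 (mod 362) for each prime q ∈ {2, 3, 5}.
293^90 ≡ 361 (mod 362)  [q = 2: ≢ 1 ✓]
293^60 ≡ 229 (mod 362)  [q = 3: ≢ 1 ✓]
293^36 ≡ 135 (mod 362)  [q = 5: ≢ 1 ✓]
None equal 1, so ord_362(293) = 180: 293 is a primitive root.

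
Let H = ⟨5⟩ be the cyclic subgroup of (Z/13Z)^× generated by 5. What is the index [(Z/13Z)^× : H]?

The order of 5 must divide φ(13) = 13 − 1 = 12 = 2^2 · 3.
Divisors of 12: 1, 2, 3, 4, 6, 12.
Check 5^d mod 13 for each divisor in increasing order:
5^1 ≡ 5
5^2 ≡ 12
5^3 ≡ 8
5^4 ≡ 1
Thus |⟨5⟩| = ord(5) = 4.
Index = |(Z/13Z)^×| / |⟨5⟩| = 12 / 4 = 3.

3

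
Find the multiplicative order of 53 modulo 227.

ord(53) | φ(227) = 227 − 1 = 226 = 2 · 113.
Divisors of 226: 1, 2, 113, 226.
Test each divisor d:
53^1 ≡ 53
53^2 ≡ 85
53^113 ≡ 1
Therefore the multiplicative order of 53 modulo 227 is 113.

113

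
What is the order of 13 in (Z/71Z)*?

The order of 13 must divide φ(71) = 71 − 1 = 70 = 2 · 5 · 7.
Divisors of 70: 1, 2, 5, 7, 10, 14, 35, 70.
Check 13^d mod 71 for each divisor in increasing order:
13^1 ≡ 13
13^2 ≡ 27
13^5 ≡ 34
13^7 ≡ 66
13^10 ≡ 20
13^14 ≡ 25
13^35 ≡ 70
13^70 ≡ 1
The smallest such exponent is 70, so the order of 13 is 70.

70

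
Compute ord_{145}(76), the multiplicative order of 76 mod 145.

28

Since 76 ∈ (Z/145Z)^×, its order divides φ(145) = φ(5·29) = (5−1)·(29−1) = 4·28 = 112 = 2^4 · 7.
Divisors of 112: 1, 2, 4, 7, 8, 14, 16, 28, 56, 112.
Compute 76^d (mod 145) for the divisors d until we hit 1:
76^1 ≡ 76
76^2 ≡ 121
76^4 ≡ 141
76^7 ≡ 46
76^8 ≡ 16
76^14 ≡ 86
76^16 ≡ 111
76^28 ≡ 1
Hence ord(76) = 28.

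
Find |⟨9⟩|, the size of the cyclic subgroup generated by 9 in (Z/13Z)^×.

3

By Lagrange's theorem, ord_13(9) divides φ(13) = 13 − 1 = 12 = 2^2 · 3.
Divisors of 12: 1, 2, 3, 4, 6, 12.
Check 9^d mod 13 for each divisor in increasing order:
9^1 ≡ 9 (mod 13)
9^2 ≡ 3 (mod 13)
9^3 ≡ 1 (mod 13) ✓
The smallest such exponent is 3, so the order of 9 is 3.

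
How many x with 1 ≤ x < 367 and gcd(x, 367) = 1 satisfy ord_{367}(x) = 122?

φ(367) = 367 − 1 = 366 = 2 · 3 · 61.
(Z/367Z)^× is cyclic (|G| = 366); a cyclic group of order m has exactly φ(d) elements of each order d | m, and none otherwise.
122 = 2 · 61 divides 366, and φ(122) = 60.

60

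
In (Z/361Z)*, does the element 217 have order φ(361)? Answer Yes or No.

φ(361) = φ(19^2) = 19·(19−1) = 342 = 2 · 3^2 · 19.
It suffices to check that the order of 217 is not a proper divisor of 342: compute 217^(342/q) for q ∈ {2, 3, 19}.
217^171 ≡ 360 (mod 361)  [q = 2: ≢ 1 ✓]
217^114 ≡ 1 (mod 361)  [q = 3: ≡ 1 ✗]
217^18 ≡ 191 (mod 361)  [q = 19: ≢ 1 ✓]
The check at q = 3 fails, so 217 generates a proper subgroup.

No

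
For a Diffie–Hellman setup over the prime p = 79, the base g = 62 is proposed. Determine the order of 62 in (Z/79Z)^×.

13

The order of 62 must divide φ(79) = 79 − 1 = 78 = 2 · 3 · 13.
Divisors of 78: 1, 2, 3, 6, 13, 26, 39, 78.
Compute 62^d (mod 79) for the divisors d until we hit 1:
62^1 ≡ 62 (mod 79)
62^2 ≡ 52 (mod 79)
62^3 ≡ 64 (mod 79)
62^6 ≡ 67 (mod 79)
62^13 ≡ 1 (mod 79) ✓
Hence ord(62) = 13.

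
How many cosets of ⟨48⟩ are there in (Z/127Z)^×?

1

The order of 48 must divide φ(127) = 127 − 1 = 126 = 2 · 3^2 · 7.
Divisors of 126: 1, 2, 3, 6, 7, 9, 14, 18, 21, 42, 63, 126.
Compute 48^d (mod 127) for the divisors d until we hit 1:
48^1 ≡ 48 (mod 127)
48^2 ≡ 18 (mod 127)
48^3 ≡ 102 (mod 127)
48^6 ≡ 117 (mod 127)
48^7 ≡ 28 (mod 127)
48^9 ≡ 123 (mod 127)
48^14 ≡ 22 (mod 127)
48^18 ≡ 16 (mod 127)
48^21 ≡ 108 (mod 127)
48^42 ≡ 107 (mod 127)
48^63 ≡ 126 (mod 127)
48^126 ≡ 1 (mod 127) ✓
So ord_127(48) = 126, hence |⟨48⟩| = 126.
[(Z/127Z)^× : ⟨48⟩] = 126/126 = 1.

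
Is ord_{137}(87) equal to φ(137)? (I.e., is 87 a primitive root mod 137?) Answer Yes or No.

No

φ(137) = 137 − 1 = 136 = 2^3 · 17.
It suffices to check that the order of 87 is not a proper divisor of 136: compute 87^(136/q) for q ∈ {2, 17}.
87^68 ≡ 1 (mod 137)  [q = 2: ≡ 1 ✗]
87^8 ≡ 38 (mod 137)  [q = 17: ≢ 1 ✓]
The check at q = 2 fails, so 87 generates a proper subgroup.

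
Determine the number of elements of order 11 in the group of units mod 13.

0

φ(13) = 13 − 1 = 12 = 2^2 · 3.
In a cyclic group of order 12, there are φ(d) elements of order d for each divisor d of 12, and zero for non-divisors.
11 does not divide 12, so no element of (Z/13Z)^× has order 11.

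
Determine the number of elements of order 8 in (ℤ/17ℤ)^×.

4

φ(17) = 17 − 1 = 16 = 2^4.
(Z/17Z)^× is cyclic (|G| = 16); a cyclic group of order m has exactly φ(d) elements of each order d | m, and none otherwise.
8 = 2^3 divides 16, and φ(8) = 4.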